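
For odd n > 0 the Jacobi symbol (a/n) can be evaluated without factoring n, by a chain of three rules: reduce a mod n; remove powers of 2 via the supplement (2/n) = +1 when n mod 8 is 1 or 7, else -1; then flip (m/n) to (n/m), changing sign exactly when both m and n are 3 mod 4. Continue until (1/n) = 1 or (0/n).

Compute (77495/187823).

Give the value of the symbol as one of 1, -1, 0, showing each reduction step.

flip (77495/187823) -> (187823/77495): both odd, 77495 mod 4 = 3, 187823 mod 4 = 3, so the flip contributes -1; sign now -1
(187823/77495): 187823 mod 77495 = 32833, so (187823/77495) = (32833/77495)
flip (32833/77495) -> (77495/32833): both odd, 32833 mod 4 = 1, 77495 mod 4 = 3, so the flip contributes +1; sign now -1
(77495/32833): 77495 mod 32833 = 11829, so (77495/32833) = (11829/32833)
flip (11829/32833) -> (32833/11829): both odd, 11829 mod 4 = 1, 32833 mod 4 = 1, so the flip contributes +1; sign now -1
(32833/11829): 32833 mod 11829 = 9175, so (32833/11829) = (9175/11829)
flip (9175/11829) -> (11829/9175): both odd, 9175 mod 4 = 3, 11829 mod 4 = 1, so the flip contributes +1; sign now -1
(11829/9175): 11829 mod 9175 = 2654, so (11829/9175) = (2654/9175)
factor out 2^1: 2654 = 2^1·1327; with 9175 mod 8 = 7, (2/9175) = +1; sign now -1; continue with (1327/9175)
flip (1327/9175) -> (9175/1327): both odd, 1327 mod 4 = 3, 9175 mod 4 = 3, so the flip contributes -1; sign now +1
(9175/1327): 9175 mod 1327 = 1213, so (9175/1327) = (1213/1327)
flip (1213/1327) -> (1327/1213): both odd, 1213 mod 4 = 1, 1327 mod 4 = 3, so the flip contributes +1; sign now +1
(1327/1213): 1327 mod 1213 = 114, so (1327/1213) = (114/1213)
factor out 2^1: 114 = 2^1·57; with 1213 mod 8 = 5, (2/1213) = -1; sign now -1; continue with (57/1213)
flip (57/1213) -> (1213/57): both odd, 57 mod 4 = 1, 1213 mod 4 = 1, so the flip contributes +1; sign now -1
(1213/57): 1213 mod 57 = 16, so (1213/57) = (16/57)
factor out 2^4: 16 = 2^4·1; with 57 mod 8 = 1, (2/57) = +1; sign now -1; continue with (1/57)
reached (1/57) = 1, so the symbol is -1

-1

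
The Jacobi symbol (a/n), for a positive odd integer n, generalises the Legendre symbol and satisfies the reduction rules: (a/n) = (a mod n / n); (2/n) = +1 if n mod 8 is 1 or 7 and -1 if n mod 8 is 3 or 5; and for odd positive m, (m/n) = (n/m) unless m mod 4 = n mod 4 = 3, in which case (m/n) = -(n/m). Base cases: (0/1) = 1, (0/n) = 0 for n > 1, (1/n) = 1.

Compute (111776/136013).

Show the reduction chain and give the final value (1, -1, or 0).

factor out 2^5: 111776 = 2^5·3493; with 136013 mod 8 = 5, (2/136013) = -1; sign now -1; continue with (3493/136013)
flip (3493/136013) -> (136013/3493): both odd, 3493 mod 4 = 1, 136013 mod 4 = 1, so the flip contributes +1; sign now -1
(136013/3493): 136013 mod 3493 = 3279, so (136013/3493) = (3279/3493)
flip (3279/3493) -> (3493/3279): both odd, 3279 mod 4 = 3, 3493 mod 4 = 1, so the flip contributes +1; sign now -1
(3493/3279): 3493 mod 3279 = 214, so (3493/3279) = (214/3279)
factor out 2^1: 214 = 2^1·107; with 3279 mod 8 = 7, (2/3279) = +1; sign now -1; continue with (107/3279)
flip (107/3279) -> (3279/107): both odd, 107 mod 4 = 3, 3279 mod 4 = 3, so the flip contributes -1; sign now +1
(3279/107): 3279 mod 107 = 69, so (3279/107) = (69/107)
flip (69/107) -> (107/69): both odd, 69 mod 4 = 1, 107 mod 4 = 3, so the flip contributes +1; sign now +1
(107/69): 107 mod 69 = 38, so (107/69) = (38/69)
factor out 2^1: 38 = 2^1·19; with 69 mod 8 = 5, (2/69) = -1; sign now -1; continue with (19/69)
flip (19/69) -> (69/19): both odd, 19 mod 4 = 3, 69 mod 4 = 1, so the flip contributes +1; sign now -1
(69/19): 69 mod 19 = 12, so (69/19) = (12/19)
factor out 2^2: 12 = 2^2·3; with 19 mod 8 = 3, (2/19) = -1; sign now -1; continue with (3/19)
flip (3/19) -> (19/3): both odd, 3 mod 4 = 3, 19 mod 4 = 3, so the flip contributes -1; sign now +1
(19/3): 19 mod 3 = 1, so (19/3) = (1/3)
reached (1/3) = 1, so the symbol is +1

1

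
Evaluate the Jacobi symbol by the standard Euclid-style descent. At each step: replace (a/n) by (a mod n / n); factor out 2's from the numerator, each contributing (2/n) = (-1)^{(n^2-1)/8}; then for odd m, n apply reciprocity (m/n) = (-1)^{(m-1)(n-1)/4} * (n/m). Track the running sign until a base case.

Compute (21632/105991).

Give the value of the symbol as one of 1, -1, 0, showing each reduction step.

factor out 2^7: 21632 = 2^7·169; with 105991 mod 8 = 7, (2/105991) = +1; sign now +1; continue with (169/105991)
flip (169/105991) -> (105991/169): both odd, 169 mod 4 = 1, 105991 mod 4 = 3, so the flip contributes +1; sign now +1
(105991/169): 105991 mod 169 = 28, so (105991/169) = (28/169)
factor out 2^2: 28 = 2^2·7; with 169 mod 8 = 1, (2/169) = +1; sign now +1; continue with (7/169)
flip (7/169) -> (169/7): both odd, 7 mod 4 = 3, 169 mod 4 = 1, so the flip contributes +1; sign now +1
(169/7): 169 mod 7 = 1, so (169/7) = (1/7)
reached (1/7) = 1, so the symbol is +1

1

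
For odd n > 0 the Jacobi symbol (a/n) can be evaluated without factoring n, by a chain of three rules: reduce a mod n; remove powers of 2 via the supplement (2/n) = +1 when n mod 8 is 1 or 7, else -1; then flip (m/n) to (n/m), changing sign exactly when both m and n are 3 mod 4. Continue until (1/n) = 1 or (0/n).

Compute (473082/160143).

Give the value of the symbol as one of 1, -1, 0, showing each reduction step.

(473082/160143) = (152796/160143)   [reduce mod 160143]
152796 = 2^2·38199; (2/160143) = +1 since 160143 mod 8 = 7, so (152796/160143) = (+1)^2·(38199/160143); sign now +1
reciprocity: (38199/160143) = -1·(160143/38199) since 38199 mod 4 = 3, 160143 mod 4 = 3; sign now -1
(160143/38199) = (7347/38199)   [reduce mod 38199]
reciprocity: (7347/38199) = -1·(38199/7347) since 7347 mod 4 = 3, 38199 mod 4 = 3; sign now +1
(38199/7347) = (1464/7347)   [reduce mod 7347]
1464 = 2^3·183; (2/7347) = -1 since 7347 mod 8 = 3, so (1464/7347) = (-1)^3·(183/7347); sign now -1
reciprocity: (183/7347) = -1·(7347/183) since 183 mod 4 = 3, 7347 mod 4 = 3; sign now +1
(7347/183) = (27/183)   [reduce mod 183]
reciprocity: (27/183) = -1·(183/27) since 27 mod 4 = 3, 183 mod 4 = 3; sign now -1
(183/27) = (21/27)   [reduce mod 27]
reciprocity: (21/27) = +1·(27/21) since 21 mod 4 = 1, 27 mod 4 = 3; sign now -1
(27/21) = (6/21)   [reduce mod 21]
6 = 2^1·3; (2/21) = -1 since 21 mod 8 = 5, so (6/21) = (-1)^1·(3/21); sign now +1
reciprocity: (3/21) = +1·(21/3) since 3 mod 4 = 3, 21 mod 4 = 1; sign now +1
(21/3) = (0/3)   [reduce mod 3]
(0/3) = 0   [gcd(a, n) > 1]; final value = 0

0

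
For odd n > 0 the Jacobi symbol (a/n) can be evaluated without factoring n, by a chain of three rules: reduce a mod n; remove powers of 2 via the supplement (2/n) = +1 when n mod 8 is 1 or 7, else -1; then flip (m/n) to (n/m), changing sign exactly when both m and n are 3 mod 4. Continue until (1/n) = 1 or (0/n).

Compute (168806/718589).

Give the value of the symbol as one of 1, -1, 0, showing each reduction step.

factor out 2^1: 168806 = 2^1·84403; with 718589 mod 8 = 5, (2/718589) = -1; sign now -1; continue with (84403/718589)
flip (84403/718589) -> (718589/84403): both odd, 84403 mod 4 = 3, 718589 mod 4 = 1, so the flip contributes +1; sign now -1
(718589/84403): 718589 mod 84403 = 43365, so (718589/84403) = (43365/84403)
flip (43365/84403) -> (84403/43365): both odd, 43365 mod 4 = 1, 84403 mod 4 = 3, so the flip contributes +1; sign now -1
(84403/43365): 84403 mod 43365 = 41038, so (84403/43365) = (41038/43365)
factor out 2^1: 41038 = 2^1·20519; with 43365 mod 8 = 5, (2/43365) = -1; sign now +1; continue with (20519/43365)
flip (20519/43365) -> (43365/20519): both odd, 20519 mod 4 = 3, 43365 mod 4 = 1, so the flip contributes +1; sign now +1
(43365/20519): 43365 mod 20519 = 2327, so (43365/20519) = (2327/20519)
flip (2327/20519) -> (20519/2327): both odd, 2327 mod 4 = 3, 20519 mod 4 = 3, so the flip contributes -1; sign now -1
(20519/2327): 20519 mod 2327 = 1903, so (20519/2327) = (1903/2327)
flip (1903/2327) -> (2327/1903): both odd, 1903 mod 4 = 3, 2327 mod 4 = 3, so the flip contributes -1; sign now +1
(2327/1903): 2327 mod 1903 = 424, so (2327/1903) = (424/1903)
factor out 2^3: 424 = 2^3·53; with 1903 mod 8 = 7, (2/1903) = +1; sign now +1; continue with (53/1903)
flip (53/1903) -> (1903/53): both odd, 53 mod 4 = 1, 1903 mod 4 = 3, so the flip contributes +1; sign now +1
(1903/53): 1903 mod 53 = 48, so (1903/53) = (48/53)
factor out 2^4: 48 = 2^4·3; with 53 mod 8 = 5, (2/53) = -1; sign now +1; continue with (3/53)
flip (3/53) -> (53/3): both odd, 3 mod 4 = 3, 53 mod 4 = 1, so the flip contributes +1; sign now +1
(53/3): 53 mod 3 = 2, so (53/3) = (2/3)
factor out 2^1: 2 = 2^1·1; with 3 mod 8 = 3, (2/3) = -1; sign now -1; continue with (1/3)
reached (1/3) = 1, so the symbol is -1

-1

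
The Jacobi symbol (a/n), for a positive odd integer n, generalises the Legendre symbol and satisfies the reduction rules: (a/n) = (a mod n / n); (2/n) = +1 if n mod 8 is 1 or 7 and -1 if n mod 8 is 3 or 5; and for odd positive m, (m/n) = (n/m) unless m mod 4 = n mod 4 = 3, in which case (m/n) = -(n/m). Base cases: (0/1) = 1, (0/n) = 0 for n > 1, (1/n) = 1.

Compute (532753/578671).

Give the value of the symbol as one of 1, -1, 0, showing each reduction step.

-1

reciprocity: (532753/578671) = +1·(578671/532753) since 532753 mod 4 = 1, 578671 mod 4 = 3; sign now +1
(578671/532753) = (45918/532753)   [reduce mod 532753]
45918 = 2^1·22959; (2/532753) = +1 since 532753 mod 8 = 1, so (45918/532753) = (+1)^1·(22959/532753); sign now +1
reciprocity: (22959/532753) = +1·(532753/22959) since 22959 mod 4 = 3, 532753 mod 4 = 1; sign now +1
(532753/22959) = (4696/22959)   [reduce mod 22959]
4696 = 2^3·587; (2/22959) = +1 since 22959 mod 8 = 7, so (4696/22959) = (+1)^3·(587/22959); sign now +1
reciprocity: (587/22959) = -1·(22959/587) since 587 mod 4 = 3, 22959 mod 4 = 3; sign now -1
(22959/587) = (66/587)   [reduce mod 587]
66 = 2^1·33; (2/587) = -1 since 587 mod 8 = 3, so (66/587) = (-1)^1·(33/587); sign now +1
reciprocity: (33/587) = +1·(587/33) since 33 mod 4 = 1, 587 mod 4 = 3; sign now +1
(587/33) = (26/33)   [reduce mod 33]
26 = 2^1·13; (2/33) = +1 since 33 mod 8 = 1, so (26/33) = (+1)^1·(13/33); sign now +1
reciprocity: (13/33) = +1·(33/13) since 13 mod 4 = 1, 33 mod 4 = 1; sign now +1
(33/13) = (7/13)   [reduce mod 13]
reciprocity: (7/13) = +1·(13/7) since 7 mod 4 = 3, 13 mod 4 = 1; sign now +1
(13/7) = (6/7)   [reduce mod 7]
6 = 2^1·3; (2/7) = +1 since 7 mod 8 = 7, so (6/7) = (+1)^1·(3/7); sign now +1
reciprocity: (3/7) = -1·(7/3) since 3 mod 4 = 3, 7 mod 4 = 3; sign now -1
(7/3) = (1/3)   [reduce mod 3]
(1/3) = 1; final value = sign = -1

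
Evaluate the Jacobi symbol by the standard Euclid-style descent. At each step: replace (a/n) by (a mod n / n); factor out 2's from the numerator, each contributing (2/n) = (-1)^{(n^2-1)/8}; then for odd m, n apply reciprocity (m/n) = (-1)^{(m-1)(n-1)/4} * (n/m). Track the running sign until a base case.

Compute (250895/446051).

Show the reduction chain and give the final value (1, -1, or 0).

0

reciprocity: (250895/446051) = -1·(446051/250895) since 250895 mod 4 = 3, 446051 mod 4 = 3; sign now -1
(446051/250895) = (195156/250895)   [reduce mod 250895]
195156 = 2^2·48789; (2/250895) = +1 since 250895 mod 8 = 7, so (195156/250895) = (+1)^2·(48789/250895); sign now -1
reciprocity: (48789/250895) = +1·(250895/48789) since 48789 mod 4 = 1, 250895 mod 4 = 3; sign now -1
(250895/48789) = (6950/48789)   [reduce mod 48789]
6950 = 2^1·3475; (2/48789) = -1 since 48789 mod 8 = 5, so (6950/48789) = (-1)^1·(3475/48789); sign now +1
reciprocity: (3475/48789) = +1·(48789/3475) since 3475 mod 4 = 3, 48789 mod 4 = 1; sign now +1
(48789/3475) = (139/3475)   [reduce mod 3475]
reciprocity: (139/3475) = -1·(3475/139) since 139 mod 4 = 3, 3475 mod 4 = 3; sign now -1
(3475/139) = (0/139)   [reduce mod 139]
(0/139) = 0   [gcd(a, n) > 1]; final value = 0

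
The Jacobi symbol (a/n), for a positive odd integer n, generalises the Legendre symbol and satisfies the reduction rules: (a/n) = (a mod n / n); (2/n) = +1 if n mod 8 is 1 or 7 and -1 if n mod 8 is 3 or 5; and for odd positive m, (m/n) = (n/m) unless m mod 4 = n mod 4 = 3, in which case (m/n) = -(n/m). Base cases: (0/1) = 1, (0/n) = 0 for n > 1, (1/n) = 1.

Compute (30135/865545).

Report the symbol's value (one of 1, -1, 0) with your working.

flip (30135/865545) -> (865545/30135): both odd, 30135 mod 4 = 3, 865545 mod 4 = 1, so the flip contributes +1; sign now +1
(865545/30135): 865545 mod 30135 = 21765, so (865545/30135) = (21765/30135)
flip (21765/30135) -> (30135/21765): both odd, 21765 mod 4 = 1, 30135 mod 4 = 3, so the flip contributes +1; sign now +1
(30135/21765): 30135 mod 21765 = 8370, so (30135/21765) = (8370/21765)
factor out 2^1: 8370 = 2^1·4185; with 21765 mod 8 = 5, (2/21765) = -1; sign now -1; continue with (4185/21765)
flip (4185/21765) -> (21765/4185): both odd, 4185 mod 4 = 1, 21765 mod 4 = 1, so the flip contributes +1; sign now -1
(21765/4185): 21765 mod 4185 = 840, so (21765/4185) = (840/4185)
factor out 2^3: 840 = 2^3·105; with 4185 mod 8 = 1, (2/4185) = +1; sign now -1; continue with (105/4185)
flip (105/4185) -> (4185/105): both odd, 105 mod 4 = 1, 4185 mod 4 = 1, so the flip contributes +1; sign now -1
(4185/105): 4185 mod 105 = 90, so (4185/105) = (90/105)
factor out 2^1: 90 = 2^1·45; with 105 mod 8 = 1, (2/105) = +1; sign now -1; continue with (45/105)
flip (45/105) -> (105/45): both odd, 45 mod 4 = 1, 105 mod 4 = 1, so the flip contributes +1; sign now -1
(105/45): 105 mod 45 = 15, so (105/45) = (15/45)
flip (15/45) -> (45/15): both odd, 15 mod 4 = 3, 45 mod 4 = 1, so the flip contributes +1; sign now -1
(45/15): 45 mod 15 = 0, so (45/15) = (0/15)
reached (0/15); gcd(a, n) > 1, so (0/15) = 0 and the symbol is 0

0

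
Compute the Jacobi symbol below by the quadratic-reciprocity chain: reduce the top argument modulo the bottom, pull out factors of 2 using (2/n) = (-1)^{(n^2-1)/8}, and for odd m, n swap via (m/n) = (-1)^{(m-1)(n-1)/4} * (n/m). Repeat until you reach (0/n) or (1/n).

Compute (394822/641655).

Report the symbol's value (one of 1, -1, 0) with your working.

-1

factor out 2^1: 394822 = 2^1·197411; with 641655 mod 8 = 7, (2/641655) = +1; sign now +1; continue with (197411/641655)
flip (197411/641655) -> (641655/197411): both odd, 197411 mod 4 = 3, 641655 mod 4 = 3, so the flip contributes -1; sign now -1
(641655/197411): 641655 mod 197411 = 49422, so (641655/197411) = (49422/197411)
factor out 2^1: 49422 = 2^1·24711; with 197411 mod 8 = 3, (2/197411) = -1; sign now +1; continue with (24711/197411)
flip (24711/197411) -> (197411/24711): both odd, 24711 mod 4 = 3, 197411 mod 4 = 3, so the flip contributes -1; sign now -1
(197411/24711): 197411 mod 24711 = 24434, so (197411/24711) = (24434/24711)
factor out 2^1: 24434 = 2^1·12217; with 24711 mod 8 = 7, (2/24711) = +1; sign now -1; continue with (12217/24711)
flip (12217/24711) -> (24711/12217): both odd, 12217 mod 4 = 1, 24711 mod 4 = 3, so the flip contributes +1; sign now -1
(24711/12217): 24711 mod 12217 = 277, so (24711/12217) = (277/12217)
flip (277/12217) -> (12217/277): both odd, 277 mod 4 = 1, 12217 mod 4 = 1, so the flip contributes +1; sign now -1
(12217/277): 12217 mod 277 = 29, so (12217/277) = (29/277)
flip (29/277) -> (277/29): both odd, 29 mod 4 = 1, 277 mod 4 = 1, so the flip contributes +1; sign now -1
(277/29): 277 mod 29 = 16, so (277/29) = (16/29)
factor out 2^4: 16 = 2^4·1; with 29 mod 8 = 5, (2/29) = -1; sign now -1; continue with (1/29)
reached (1/29) = 1, so the symbol is -1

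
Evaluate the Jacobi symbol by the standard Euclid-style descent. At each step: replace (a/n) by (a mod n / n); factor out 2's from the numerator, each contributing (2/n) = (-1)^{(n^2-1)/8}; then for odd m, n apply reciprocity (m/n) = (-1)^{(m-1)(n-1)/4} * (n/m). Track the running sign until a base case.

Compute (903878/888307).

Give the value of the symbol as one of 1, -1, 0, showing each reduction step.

(903878/888307) = (15571/888307)   [reduce mod 888307]
reciprocity: (15571/888307) = -1·(888307/15571) since 15571 mod 4 = 3, 888307 mod 4 = 3; sign now -1
(888307/15571) = (760/15571)   [reduce mod 15571]
760 = 2^3·95; (2/15571) = -1 since 15571 mod 8 = 3, so (760/15571) = (-1)^3·(95/15571); sign now +1
reciprocity: (95/15571) = -1·(15571/95) since 95 mod 4 = 3, 15571 mod 4 = 3; sign now -1
(15571/95) = (86/95)   [reduce mod 95]
86 = 2^1·43; (2/95) = +1 since 95 mod 8 = 7, so (86/95) = (+1)^1·(43/95); sign now -1
reciprocity: (43/95) = -1·(95/43) since 43 mod 4 = 3, 95 mod 4 = 3; sign now +1
(95/43) = (9/43)   [reduce mod 43]
reciprocity: (9/43) = +1·(43/9) since 9 mod 4 = 1, 43 mod 4 = 3; sign now +1
(43/9) = (7/9)   [reduce mod 9]
reciprocity: (7/9) = +1·(9/7) since 7 mod 4 = 3, 9 mod 4 = 1; sign now +1
(9/7) = (2/7)   [reduce mod 7]
2 = 2^1·1; (2/7) = +1 since 7 mod 8 = 7, so (2/7) = (+1)^1·(1/7); sign now +1
(1/7) = 1; final value = sign = +1

1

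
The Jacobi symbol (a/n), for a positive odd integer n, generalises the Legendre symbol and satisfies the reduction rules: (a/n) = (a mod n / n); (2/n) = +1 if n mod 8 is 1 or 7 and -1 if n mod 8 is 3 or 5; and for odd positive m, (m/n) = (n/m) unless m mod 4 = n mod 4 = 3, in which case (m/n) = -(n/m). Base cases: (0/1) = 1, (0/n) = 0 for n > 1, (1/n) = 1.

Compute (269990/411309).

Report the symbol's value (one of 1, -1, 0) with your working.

factor out 2^1: 269990 = 2^1·134995; with 411309 mod 8 = 5, (2/411309) = -1; sign now -1; continue with (134995/411309)
flip (134995/411309) -> (411309/134995): both odd, 134995 mod 4 = 3, 411309 mod 4 = 1, so the flip contributes +1; sign now -1
(411309/134995): 411309 mod 134995 = 6324, so (411309/134995) = (6324/134995)
factor out 2^2: 6324 = 2^2·1581; with 134995 mod 8 = 3, (2/134995) = -1; sign now -1; continue with (1581/134995)
flip (1581/134995) -> (134995/1581): both odd, 1581 mod 4 = 1, 134995 mod 4 = 3, so the flip contributes +1; sign now -1
(134995/1581): 134995 mod 1581 = 610, so (134995/1581) = (610/1581)
factor out 2^1: 610 = 2^1·305; with 1581 mod 8 = 5, (2/1581) = -1; sign now +1; continue with (305/1581)
flip (305/1581) -> (1581/305): both odd, 305 mod 4 = 1, 1581 mod 4 = 1, so the flip contributes +1; sign now +1
(1581/305): 1581 mod 305 = 56, so (1581/305) = (56/305)
factor out 2^3: 56 = 2^3·7; with 305 mod 8 = 1, (2/305) = +1; sign now +1; continue with (7/305)
flip (7/305) -> (305/7): both odd, 7 mod 4 = 3, 305 mod 4 = 1, so the flip contributes +1; sign now +1
(305/7): 305 mod 7 = 4, so (305/7) = (4/7)
factor out 2^2: 4 = 2^2·1; with 7 mod 8 = 7, (2/7) = +1; sign now +1; continue with (1/7)
reached (1/7) = 1, so the symbol is +1

1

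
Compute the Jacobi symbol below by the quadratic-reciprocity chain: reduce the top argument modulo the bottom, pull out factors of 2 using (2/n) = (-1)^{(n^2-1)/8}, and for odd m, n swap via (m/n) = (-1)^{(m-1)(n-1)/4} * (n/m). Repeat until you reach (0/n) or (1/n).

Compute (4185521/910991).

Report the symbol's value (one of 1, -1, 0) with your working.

1

(4185521/910991): 4185521 mod 910991 = 541557, so (4185521/910991) = (541557/910991)
flip (541557/910991) -> (910991/541557): both odd, 541557 mod 4 = 1, 910991 mod 4 = 3, so the flip contributes +1; sign now +1
(910991/541557): 910991 mod 541557 = 369434, so (910991/541557) = (369434/541557)
factor out 2^1: 369434 = 2^1·184717; with 541557 mod 8 = 5, (2/541557) = -1; sign now -1; continue with (184717/541557)
flip (184717/541557) -> (541557/184717): both odd, 184717 mod 4 = 1, 541557 mod 4 = 1, so the flip contributes +1; sign now -1
(541557/184717): 541557 mod 184717 = 172123, so (541557/184717) = (172123/184717)
flip (172123/184717) -> (184717/172123): both odd, 172123 mod 4 = 3, 184717 mod 4 = 1, so the flip contributes +1; sign now -1
(184717/172123): 184717 mod 172123 = 12594, so (184717/172123) = (12594/172123)
factor out 2^1: 12594 = 2^1·6297; with 172123 mod 8 = 3, (2/172123) = -1; sign now +1; continue with (6297/172123)
flip (6297/172123) -> (172123/6297): both odd, 6297 mod 4 = 1, 172123 mod 4 = 3, so the flip contributes +1; sign now +1
(172123/6297): 172123 mod 6297 = 2104, so (172123/6297) = (2104/6297)
factor out 2^3: 2104 = 2^3·263; with 6297 mod 8 = 1, (2/6297) = +1; sign now +1; continue with (263/6297)
flip (263/6297) -> (6297/263): both odd, 263 mod 4 = 3, 6297 mod 4 = 1, so the flip contributes +1; sign now +1
(6297/263): 6297 mod 263 = 248, so (6297/263) = (248/263)
factor out 2^3: 248 = 2^3·31; with 263 mod 8 = 7, (2/263) = +1; sign now +1; continue with (31/263)
flip (31/263) -> (263/31): both odd, 31 mod 4 = 3, 263 mod 4 = 3, so the flip contributes -1; sign now -1
(263/31): 263 mod 31 = 15, so (263/31) = (15/31)
flip (15/31) -> (31/15): both odd, 15 mod 4 = 3, 31 mod 4 = 3, so the flip contributes -1; sign now +1
(31/15): 31 mod 15 = 1, so (31/15) = (1/15)
reached (1/15) = 1, so the symbol is +1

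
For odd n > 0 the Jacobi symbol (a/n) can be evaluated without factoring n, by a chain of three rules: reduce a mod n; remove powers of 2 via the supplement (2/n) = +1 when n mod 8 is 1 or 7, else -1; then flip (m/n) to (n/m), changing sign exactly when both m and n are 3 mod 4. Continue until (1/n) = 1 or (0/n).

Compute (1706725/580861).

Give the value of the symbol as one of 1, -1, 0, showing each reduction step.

1

(1706725/580861) = (545003/580861)   [reduce mod 580861]
reciprocity: (545003/580861) = +1·(580861/545003) since 545003 mod 4 = 3, 580861 mod 4 = 1; sign now +1
(580861/545003) = (35858/545003)   [reduce mod 545003]
35858 = 2^1·17929; (2/545003) = -1 since 545003 mod 8 = 3, so (35858/545003) = (-1)^1·(17929/545003); sign now -1
reciprocity: (17929/545003) = +1·(545003/17929) since 17929 mod 4 = 1, 545003 mod 4 = 3; sign now -1
(545003/17929) = (7133/17929)   [reduce mod 17929]
reciprocity: (7133/17929) = +1·(17929/7133) since 7133 mod 4 = 1, 17929 mod 4 = 1; sign now -1
(17929/7133) = (3663/7133)   [reduce mod 7133]
reciprocity: (3663/7133) = +1·(7133/3663) since 3663 mod 4 = 3, 7133 mod 4 = 1; sign now -1
(7133/3663) = (3470/3663)   [reduce mod 3663]
3470 = 2^1·1735; (2/3663) = +1 since 3663 mod 8 = 7, so (3470/3663) = (+1)^1·(1735/3663); sign now -1
reciprocity: (1735/3663) = -1·(3663/1735) since 1735 mod 4 = 3, 3663 mod 4 = 3; sign now +1
(3663/1735) = (193/1735)   [reduce mod 1735]
reciprocity: (193/1735) = +1·(1735/193) since 193 mod 4 = 1, 1735 mod 4 = 3; sign now +1
(1735/193) = (191/193)   [reduce mod 193]
reciprocity: (191/193) = +1·(193/191) since 191 mod 4 = 3, 193 mod 4 = 1; sign now +1
(193/191) = (2/191)   [reduce mod 191]
2 = 2^1·1; (2/191) = +1 since 191 mod 8 = 7, so (2/191) = (+1)^1·(1/191); sign now +1
(1/191) = 1; final value = sign = +1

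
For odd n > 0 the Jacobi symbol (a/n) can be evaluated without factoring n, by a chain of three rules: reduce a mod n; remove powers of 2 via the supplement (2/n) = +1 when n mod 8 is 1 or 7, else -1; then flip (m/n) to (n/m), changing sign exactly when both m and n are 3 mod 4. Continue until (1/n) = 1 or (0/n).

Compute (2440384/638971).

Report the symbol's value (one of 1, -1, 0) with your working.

1

(2440384/638971): 2440384 mod 638971 = 523471, so (2440384/638971) = (523471/638971)
flip (523471/638971) -> (638971/523471): both odd, 523471 mod 4 = 3, 638971 mod 4 = 3, so the flip contributes -1; sign now -1
(638971/523471): 638971 mod 523471 = 115500, so (638971/523471) = (115500/523471)
factor out 2^2: 115500 = 2^2·28875; with 523471 mod 8 = 7, (2/523471) = +1; sign now -1; continue with (28875/523471)
flip (28875/523471) -> (523471/28875): both odd, 28875 mod 4 = 3, 523471 mod 4 = 3, so the flip contributes -1; sign now +1
(523471/28875): 523471 mod 28875 = 3721, so (523471/28875) = (3721/28875)
flip (3721/28875) -> (28875/3721): both odd, 3721 mod 4 = 1, 28875 mod 4 = 3, so the flip contributes +1; sign now +1
(28875/3721): 28875 mod 3721 = 2828, so (28875/3721) = (2828/3721)
factor out 2^2: 2828 = 2^2·707; with 3721 mod 8 = 1, (2/3721) = +1; sign now +1; continue with (707/3721)
flip (707/3721) -> (3721/707): both odd, 707 mod 4 = 3, 3721 mod 4 = 1, so the flip contributes +1; sign now +1
(3721/707): 3721 mod 707 = 186, so (3721/707) = (186/707)
factor out 2^1: 186 = 2^1·93; with 707 mod 8 = 3, (2/707) = -1; sign now -1; continue with (93/707)
flip (93/707) -> (707/93): both odd, 93 mod 4 = 1, 707 mod 4 = 3, so the flip contributes +1; sign now -1
(707/93): 707 mod 93 = 56, so (707/93) = (56/93)
factor out 2^3: 56 = 2^3·7; with 93 mod 8 = 5, (2/93) = -1; sign now +1; continue with (7/93)
flip (7/93) -> (93/7): both odd, 7 mod 4 = 3, 93 mod 4 = 1, so the flip contributes +1; sign now +1
(93/7): 93 mod 7 = 2, so (93/7) = (2/7)
factor out 2^1: 2 = 2^1·1; with 7 mod 8 = 7, (2/7) = +1; sign now +1; continue with (1/7)
reached (1/7) = 1, so the symbol is +1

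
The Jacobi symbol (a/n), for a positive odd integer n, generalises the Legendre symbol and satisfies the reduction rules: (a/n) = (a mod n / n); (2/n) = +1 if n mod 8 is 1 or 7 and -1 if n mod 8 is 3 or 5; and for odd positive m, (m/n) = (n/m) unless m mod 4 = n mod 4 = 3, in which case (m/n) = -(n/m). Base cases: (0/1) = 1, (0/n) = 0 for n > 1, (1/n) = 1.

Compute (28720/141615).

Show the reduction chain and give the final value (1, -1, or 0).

factor out 2^4: 28720 = 2^4·1795; with 141615 mod 8 = 7, (2/141615) = +1; sign now +1; continue with (1795/141615)
flip (1795/141615) -> (141615/1795): both odd, 1795 mod 4 = 3, 141615 mod 4 = 3, so the flip contributes -1; sign now -1
(141615/1795): 141615 mod 1795 = 1605, so (141615/1795) = (1605/1795)
flip (1605/1795) -> (1795/1605): both odd, 1605 mod 4 = 1, 1795 mod 4 = 3, so the flip contributes +1; sign now -1
(1795/1605): 1795 mod 1605 = 190, so (1795/1605) = (190/1605)
factor out 2^1: 190 = 2^1·95; with 1605 mod 8 = 5, (2/1605) = -1; sign now +1; continue with (95/1605)
flip (95/1605) -> (1605/95): both odd, 95 mod 4 = 3, 1605 mod 4 = 1, so the flip contributes +1; sign now +1
(1605/95): 1605 mod 95 = 85, so (1605/95) = (85/95)
flip (85/95) -> (95/85): both odd, 85 mod 4 = 1, 95 mod 4 = 3, so the flip contributes +1; sign now +1
(95/85): 95 mod 85 = 10, so (95/85) = (10/85)
factor out 2^1: 10 = 2^1·5; with 85 mod 8 = 5, (2/85) = -1; sign now -1; continue with (5/85)
flip (5/85) -> (85/5): both odd, 5 mod 4 = 1, 85 mod 4 = 1, so the flip contributes +1; sign now -1
(85/5): 85 mod 5 = 0, so (85/5) = (0/5)
reached (0/5); gcd(a, n) > 1, so (0/5) = 0 and the symbol is 0

0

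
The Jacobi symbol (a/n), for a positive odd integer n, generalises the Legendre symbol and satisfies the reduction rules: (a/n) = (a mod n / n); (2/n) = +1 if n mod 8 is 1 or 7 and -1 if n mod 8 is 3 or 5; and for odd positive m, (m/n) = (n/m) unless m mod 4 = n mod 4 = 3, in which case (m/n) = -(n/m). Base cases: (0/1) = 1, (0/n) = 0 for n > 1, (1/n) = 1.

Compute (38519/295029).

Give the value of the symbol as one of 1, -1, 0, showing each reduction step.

reciprocity: (38519/295029) = +1·(295029/38519) since 38519 mod 4 = 3, 295029 mod 4 = 1; sign now +1
(295029/38519) = (25396/38519)   [reduce mod 38519]
25396 = 2^2·6349; (2/38519) = +1 since 38519 mod 8 = 7, so (25396/38519) = (+1)^2·(6349/38519); sign now +1
reciprocity: (6349/38519) = +1·(38519/6349) since 6349 mod 4 = 1, 38519 mod 4 = 3; sign now +1
(38519/6349) = (425/6349)   [reduce mod 6349]
reciprocity: (425/6349) = +1·(6349/425) since 425 mod 4 = 1, 6349 mod 4 = 1; sign now +1
(6349/425) = (399/425)   [reduce mod 425]
reciprocity: (399/425) = +1·(425/399) since 399 mod 4 = 3, 425 mod 4 = 1; sign now +1
(425/399) = (26/399)   [reduce mod 399]
26 = 2^1·13; (2/399) = +1 since 399 mod 8 = 7, so (26/399) = (+1)^1·(13/399); sign now +1
reciprocity: (13/399) = +1·(399/13) since 13 mod 4 = 1, 399 mod 4 = 3; sign now +1
(399/13) = (9/13)   [reduce mod 13]
reciprocity: (9/13) = +1·(13/9) since 9 mod 4 = 1, 13 mod 4 = 1; sign now +1
(13/9) = (4/9)   [reduce mod 9]
4 = 2^2·1; (2/9) = +1 since 9 mod 8 = 1, so (4/9) = (+1)^2·(1/9); sign now +1
(1/9) = 1; final value = sign = +1

1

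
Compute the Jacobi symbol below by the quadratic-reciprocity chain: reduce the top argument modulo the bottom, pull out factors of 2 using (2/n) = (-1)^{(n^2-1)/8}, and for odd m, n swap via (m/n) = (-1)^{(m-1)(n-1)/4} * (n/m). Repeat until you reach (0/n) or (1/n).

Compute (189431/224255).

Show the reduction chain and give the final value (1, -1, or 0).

-1

reciprocity: (189431/224255) = -1·(224255/189431) since 189431 mod 4 = 3, 224255 mod 4 = 3; sign now -1
(224255/189431) = (34824/189431)   [reduce mod 189431]
34824 = 2^3·4353; (2/189431) = +1 since 189431 mod 8 = 7, so (34824/189431) = (+1)^3·(4353/189431); sign now -1
reciprocity: (4353/189431) = +1·(189431/4353) since 4353 mod 4 = 1, 189431 mod 4 = 3; sign now -1
(189431/4353) = (2252/4353)   [reduce mod 4353]
2252 = 2^2·563; (2/4353) = +1 since 4353 mod 8 = 1, so (2252/4353) = (+1)^2·(563/4353); sign now -1
reciprocity: (563/4353) = +1·(4353/563) since 563 mod 4 = 3, 4353 mod 4 = 1; sign now -1
(4353/563) = (412/563)   [reduce mod 563]
412 = 2^2·103; (2/563) = -1 since 563 mod 8 = 3, so (412/563) = (-1)^2·(103/563); sign now -1
reciprocity: (103/563) = -1·(563/103) since 103 mod 4 = 3, 563 mod 4 = 3; sign now +1
(563/103) = (48/103)   [reduce mod 103]
48 = 2^4·3; (2/103) = +1 since 103 mod 8 = 7, so (48/103) = (+1)^4·(3/103); sign now +1
reciprocity: (3/103) = -1·(103/3) since 3 mod 4 = 3, 103 mod 4 = 3; sign now -1
(103/3) = (1/3)   [reduce mod 3]
(1/3) = 1; final value = sign = -1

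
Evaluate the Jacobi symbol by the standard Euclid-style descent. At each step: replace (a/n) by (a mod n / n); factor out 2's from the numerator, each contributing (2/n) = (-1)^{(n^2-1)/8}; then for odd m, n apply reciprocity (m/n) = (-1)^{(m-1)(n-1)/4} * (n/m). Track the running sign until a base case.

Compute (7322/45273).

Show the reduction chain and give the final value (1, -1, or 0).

1

factor out 2^1: 7322 = 2^1·3661; with 45273 mod 8 = 1, (2/45273) = +1; sign now +1; continue with (3661/45273)
flip (3661/45273) -> (45273/3661): both odd, 3661 mod 4 = 1, 45273 mod 4 = 1, so the flip contributes +1; sign now +1
(45273/3661): 45273 mod 3661 = 1341, so (45273/3661) = (1341/3661)
flip (1341/3661) -> (3661/1341): both odd, 1341 mod 4 = 1, 3661 mod 4 = 1, so the flip contributes +1; sign now +1
(3661/1341): 3661 mod 1341 = 979, so (3661/1341) = (979/1341)
flip (979/1341) -> (1341/979): both odd, 979 mod 4 = 3, 1341 mod 4 = 1, so the flip contributes +1; sign now +1
(1341/979): 1341 mod 979 = 362, so (1341/979) = (362/979)
factor out 2^1: 362 = 2^1·181; with 979 mod 8 = 3, (2/979) = -1; sign now -1; continue with (181/979)
flip (181/979) -> (979/181): both odd, 181 mod 4 = 1, 979 mod 4 = 3, so the flip contributes +1; sign now -1
(979/181): 979 mod 181 = 74, so (979/181) = (74/181)
factor out 2^1: 74 = 2^1·37; with 181 mod 8 = 5, (2/181) = -1; sign now +1; continue with (37/181)
flip (37/181) -> (181/37): both odd, 37 mod 4 = 1, 181 mod 4 = 1, so the flip contributes +1; sign now +1
(181/37): 181 mod 37 = 33, so (181/37) = (33/37)
flip (33/37) -> (37/33): both odd, 33 mod 4 = 1, 37 mod 4 = 1, so the flip contributes +1; sign now +1
(37/33): 37 mod 33 = 4, so (37/33) = (4/33)
factor out 2^2: 4 = 2^2·1; with 33 mod 8 = 1, (2/33) = +1; sign now +1; continue with (1/33)
reached (1/33) = 1, so the symbol is +1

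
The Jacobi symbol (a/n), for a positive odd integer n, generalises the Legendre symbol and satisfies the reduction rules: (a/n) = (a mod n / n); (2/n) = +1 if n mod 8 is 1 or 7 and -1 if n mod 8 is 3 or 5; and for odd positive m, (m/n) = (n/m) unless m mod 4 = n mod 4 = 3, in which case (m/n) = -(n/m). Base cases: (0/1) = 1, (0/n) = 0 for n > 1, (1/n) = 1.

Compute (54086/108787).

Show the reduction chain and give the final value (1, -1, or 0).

-1

54086 = 2^1·27043; (2/108787) = -1 since 108787 mod 8 = 3, so (54086/108787) = (-1)^1·(27043/108787); sign now -1
reciprocity: (27043/108787) = -1·(108787/27043) since 27043 mod 4 = 3, 108787 mod 4 = 3; sign now +1
(108787/27043) = (615/27043)   [reduce mod 27043]
reciprocity: (615/27043) = -1·(27043/615) since 615 mod 4 = 3, 27043 mod 4 = 3; sign now -1
(27043/615) = (598/615)   [reduce mod 615]
598 = 2^1·299; (2/615) = +1 since 615 mod 8 = 7, so (598/615) = (+1)^1·(299/615); sign now -1
reciprocity: (299/615) = -1·(615/299) since 299 mod 4 = 3, 615 mod 4 = 3; sign now +1
(615/299) = (17/299)   [reduce mod 299]
reciprocity: (17/299) = +1·(299/17) since 17 mod 4 = 1, 299 mod 4 = 3; sign now +1
(299/17) = (10/17)   [reduce mod 17]
10 = 2^1·5; (2/17) = +1 since 17 mod 8 = 1, so (10/17) = (+1)^1·(5/17); sign now +1
reciprocity: (5/17) = +1·(17/5) since 5 mod 4 = 1, 17 mod 4 = 1; sign now +1
(17/5) = (2/5)   [reduce mod 5]
2 = 2^1·1; (2/5) = -1 since 5 mod 8 = 5, so (2/5) = (-1)^1·(1/5); sign now -1
(1/5) = 1; final value = sign = -1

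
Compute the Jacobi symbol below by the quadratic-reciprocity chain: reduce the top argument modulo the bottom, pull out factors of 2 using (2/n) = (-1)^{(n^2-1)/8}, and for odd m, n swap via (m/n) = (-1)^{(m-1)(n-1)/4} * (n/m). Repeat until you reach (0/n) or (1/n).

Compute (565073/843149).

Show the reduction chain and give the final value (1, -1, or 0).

1

reciprocity: (565073/843149) = +1·(843149/565073) since 565073 mod 4 = 1, 843149 mod 4 = 1; sign now +1
(843149/565073) = (278076/565073)   [reduce mod 565073]
278076 = 2^2·69519; (2/565073) = +1 since 565073 mod 8 = 1, so (278076/565073) = (+1)^2·(69519/565073); sign now +1
reciprocity: (69519/565073) = +1·(565073/69519) since 69519 mod 4 = 3, 565073 mod 4 = 1; sign now +1
(565073/69519) = (8921/69519)   [reduce mod 69519]
reciprocity: (8921/69519) = +1·(69519/8921) since 8921 mod 4 = 1, 69519 mod 4 = 3; sign now +1
(69519/8921) = (7072/8921)   [reduce mod 8921]
7072 = 2^5·221; (2/8921) = +1 since 8921 mod 8 = 1, so (7072/8921) = (+1)^5·(221/8921); sign now +1
reciprocity: (221/8921) = +1·(8921/221) since 221 mod 4 = 1, 8921 mod 4 = 1; sign now +1
(8921/221) = (81/221)   [reduce mod 221]
reciprocity: (81/221) = +1·(221/81) since 81 mod 4 = 1, 221 mod 4 = 1; sign now +1
(221/81) = (59/81)   [reduce mod 81]
reciprocity: (59/81) = +1·(81/59) since 59 mod 4 = 3, 81 mod 4 = 1; sign now +1
(81/59) = (22/59)   [reduce mod 59]
22 = 2^1·11; (2/59) = -1 since 59 mod 8 = 3, so (22/59) = (-1)^1·(11/59); sign now -1
reciprocity: (11/59) = -1·(59/11) since 11 mod 4 = 3, 59 mod 4 = 3; sign now +1
(59/11) = (4/11)   [reduce mod 11]
4 = 2^2·1; (2/11) = -1 since 11 mod 8 = 3, so (4/11) = (-1)^2·(1/11); sign now +1
(1/11) = 1; final value = sign = +1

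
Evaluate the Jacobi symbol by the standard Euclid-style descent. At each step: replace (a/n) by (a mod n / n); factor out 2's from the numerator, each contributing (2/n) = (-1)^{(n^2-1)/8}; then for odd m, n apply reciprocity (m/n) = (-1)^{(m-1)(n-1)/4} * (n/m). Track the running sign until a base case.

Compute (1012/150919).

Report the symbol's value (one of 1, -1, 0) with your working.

-1

1012 = 2^2·253; (2/150919) = +1 since 150919 mod 8 = 7, so (1012/150919) = (+1)^2·(253/150919); sign now +1
reciprocity: (253/150919) = +1·(150919/253) since 253 mod 4 = 1, 150919 mod 4 = 3; sign now +1
(150919/253) = (131/253)   [reduce mod 253]
reciprocity: (131/253) = +1·(253/131) since 131 mod 4 = 3, 253 mod 4 = 1; sign now +1
(253/131) = (122/131)   [reduce mod 131]
122 = 2^1·61; (2/131) = -1 since 131 mod 8 = 3, so (122/131) = (-1)^1·(61/131); sign now -1
reciprocity: (61/131) = +1·(131/61) since 61 mod 4 = 1, 131 mod 4 = 3; sign now -1
(131/61) = (9/61)   [reduce mod 61]
reciprocity: (9/61) = +1·(61/9) since 9 mod 4 = 1, 61 mod 4 = 1; sign now -1
(61/9) = (7/9)   [reduce mod 9]
reciprocity: (7/9) = +1·(9/7) since 7 mod 4 = 3, 9 mod 4 = 1; sign now -1
(9/7) = (2/7)   [reduce mod 7]
2 = 2^1·1; (2/7) = +1 since 7 mod 8 = 7, so (2/7) = (+1)^1·(1/7); sign now -1
(1/7) = 1; final value = sign = -1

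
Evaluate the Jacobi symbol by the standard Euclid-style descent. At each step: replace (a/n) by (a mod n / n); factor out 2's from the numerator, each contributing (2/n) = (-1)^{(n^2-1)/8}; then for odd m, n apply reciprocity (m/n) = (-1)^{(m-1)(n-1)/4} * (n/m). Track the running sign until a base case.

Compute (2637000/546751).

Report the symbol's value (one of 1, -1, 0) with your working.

-1

(2637000/546751) = (449996/546751)   [reduce mod 546751]
449996 = 2^2·112499; (2/546751) = +1 since 546751 mod 8 = 7, so (449996/546751) = (+1)^2·(112499/546751); sign now +1
reciprocity: (112499/546751) = -1·(546751/112499) since 112499 mod 4 = 3, 546751 mod 4 = 3; sign now -1
(546751/112499) = (96755/112499)   [reduce mod 112499]
reciprocity: (96755/112499) = -1·(112499/96755) since 96755 mod 4 = 3, 112499 mod 4 = 3; sign now +1
(112499/96755) = (15744/96755)   [reduce mod 96755]
15744 = 2^7·123; (2/96755) = -1 since 96755 mod 8 = 3, so (15744/96755) = (-1)^7·(123/96755); sign now -1
reciprocity: (123/96755) = -1·(96755/123) since 123 mod 4 = 3, 96755 mod 4 = 3; sign now +1
(96755/123) = (77/123)   [reduce mod 123]
reciprocity: (77/123) = +1·(123/77) since 77 mod 4 = 1, 123 mod 4 = 3; sign now +1
(123/77) = (46/77)   [reduce mod 77]
46 = 2^1·23; (2/77) = -1 since 77 mod 8 = 5, so (46/77) = (-1)^1·(23/77); sign now -1
reciprocity: (23/77) = +1·(77/23) since 23 mod 4 = 3, 77 mod 4 = 1; sign now -1
(77/23) = (8/23)   [reduce mod 23]
8 = 2^3·1; (2/23) = +1 since 23 mod 8 = 7, so (8/23) = (+1)^3·(1/23); sign now -1
(1/23) = 1; final value = sign = -1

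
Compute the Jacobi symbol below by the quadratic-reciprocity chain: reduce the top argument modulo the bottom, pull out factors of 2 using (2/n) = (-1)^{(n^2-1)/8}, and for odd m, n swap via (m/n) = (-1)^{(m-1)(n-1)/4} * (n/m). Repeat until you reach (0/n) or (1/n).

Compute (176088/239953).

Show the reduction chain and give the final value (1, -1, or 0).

1

176088 = 2^3·22011; (2/239953) = +1 since 239953 mod 8 = 1, so (176088/239953) = (+1)^3·(22011/239953); sign now +1
reciprocity: (22011/239953) = +1·(239953/22011) since 22011 mod 4 = 3, 239953 mod 4 = 1; sign now +1
(239953/22011) = (19843/22011)   [reduce mod 22011]
reciprocity: (19843/22011) = -1·(22011/19843) since 19843 mod 4 = 3, 22011 mod 4 = 3; sign now -1
(22011/19843) = (2168/19843)   [reduce mod 19843]
2168 = 2^3·271; (2/19843) = -1 since 19843 mod 8 = 3, so (2168/19843) = (-1)^3·(271/19843); sign now +1
reciprocity: (271/19843) = -1·(19843/271) since 271 mod 4 = 3, 19843 mod 4 = 3; sign now -1
(19843/271) = (60/271)   [reduce mod 271]
60 = 2^2·15; (2/271) = +1 since 271 mod 8 = 7, so (60/271) = (+1)^2·(15/271); sign now -1
reciprocity: (15/271) = -1·(271/15) since 15 mod 4 = 3, 271 mod 4 = 3; sign now +1
(271/15) = (1/15)   [reduce mod 15]
(1/15) = 1; final value = sign = +1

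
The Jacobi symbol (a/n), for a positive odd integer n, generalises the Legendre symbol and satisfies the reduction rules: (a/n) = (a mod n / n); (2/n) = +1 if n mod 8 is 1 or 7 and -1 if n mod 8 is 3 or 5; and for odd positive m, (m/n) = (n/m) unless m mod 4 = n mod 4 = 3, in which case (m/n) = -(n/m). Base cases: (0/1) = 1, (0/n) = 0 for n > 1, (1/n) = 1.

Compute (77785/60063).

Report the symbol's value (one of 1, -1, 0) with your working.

(77785/60063): 77785 mod 60063 = 17722, so (77785/60063) = (17722/60063)
factor out 2^1: 17722 = 2^1·8861; with 60063 mod 8 = 7, (2/60063) = +1; sign now +1; continue with (8861/60063)
flip (8861/60063) -> (60063/8861): both odd, 8861 mod 4 = 1, 60063 mod 4 = 3, so the flip contributes +1; sign now +1
(60063/8861): 60063 mod 8861 = 6897, so (60063/8861) = (6897/8861)
flip (6897/8861) -> (8861/6897): both odd, 6897 mod 4 = 1, 8861 mod 4 = 1, so the flip contributes +1; sign now +1
(8861/6897): 8861 mod 6897 = 1964, so (8861/6897) = (1964/6897)
factor out 2^2: 1964 = 2^2·491; with 6897 mod 8 = 1, (2/6897) = +1; sign now +1; continue with (491/6897)
flip (491/6897) -> (6897/491): both odd, 491 mod 4 = 3, 6897 mod 4 = 1, so the flip contributes +1; sign now +1
(6897/491): 6897 mod 491 = 23, so (6897/491) = (23/491)
flip (23/491) -> (491/23): both odd, 23 mod 4 = 3, 491 mod 4 = 3, so the flip contributes -1; sign now -1
(491/23): 491 mod 23 = 8, so (491/23) = (8/23)
factor out 2^3: 8 = 2^3·1; with 23 mod 8 = 7, (2/23) = +1; sign now -1; continue with (1/23)
reached (1/23) = 1, so the symbol is -1

-1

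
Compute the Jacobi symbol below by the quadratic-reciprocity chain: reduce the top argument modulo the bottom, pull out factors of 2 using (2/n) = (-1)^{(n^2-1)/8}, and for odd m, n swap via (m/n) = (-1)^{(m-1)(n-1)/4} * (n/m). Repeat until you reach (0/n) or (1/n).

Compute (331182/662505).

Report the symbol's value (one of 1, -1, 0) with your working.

0

331182 = 2^1·165591; (2/662505) = +1 since 662505 mod 8 = 1, so (331182/662505) = (+1)^1·(165591/662505); sign now +1
reciprocity: (165591/662505) = +1·(662505/165591) since 165591 mod 4 = 3, 662505 mod 4 = 1; sign now +1
(662505/165591) = (141/165591)   [reduce mod 165591]
reciprocity: (141/165591) = +1·(165591/141) since 141 mod 4 = 1, 165591 mod 4 = 3; sign now +1
(165591/141) = (57/141)   [reduce mod 141]
reciprocity: (57/141) = +1·(141/57) since 57 mod 4 = 1, 141 mod 4 = 1; sign now +1
(141/57) = (27/57)   [reduce mod 57]
reciprocity: (27/57) = +1·(57/27) since 27 mod 4 = 3, 57 mod 4 = 1; sign now +1
(57/27) = (3/27)   [reduce mod 27]
reciprocity: (3/27) = -1·(27/3) since 3 mod 4 = 3, 27 mod 4 = 3; sign now -1
(27/3) = (0/3)   [reduce mod 3]
(0/3) = 0   [gcd(a, n) > 1]; final value = 0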